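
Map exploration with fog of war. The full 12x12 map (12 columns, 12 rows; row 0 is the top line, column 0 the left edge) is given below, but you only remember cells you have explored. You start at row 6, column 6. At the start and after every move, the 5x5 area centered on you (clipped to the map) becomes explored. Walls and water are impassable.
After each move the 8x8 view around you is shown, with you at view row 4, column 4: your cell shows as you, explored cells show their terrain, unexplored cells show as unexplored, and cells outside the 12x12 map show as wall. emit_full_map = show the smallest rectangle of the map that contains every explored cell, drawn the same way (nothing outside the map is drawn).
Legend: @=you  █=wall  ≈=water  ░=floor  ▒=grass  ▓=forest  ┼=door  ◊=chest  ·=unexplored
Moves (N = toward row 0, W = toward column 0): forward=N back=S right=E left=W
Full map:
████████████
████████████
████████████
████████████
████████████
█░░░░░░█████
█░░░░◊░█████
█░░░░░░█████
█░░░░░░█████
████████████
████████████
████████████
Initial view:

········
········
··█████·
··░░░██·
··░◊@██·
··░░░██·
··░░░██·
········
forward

········
········
··█████·
··█████·
··░░@██·
··░◊░██·
··░░░██·
··░░░██·

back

········
··█████·
··█████·
··░░░██·
··░◊@██·
··░░░██·
··░░░██·
········

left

········
···█████
··██████
··░░░░██
··░░@░██
··░░░░██
··░░░░██
········

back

···█████
··██████
··░░░░██
··░░◊░██
··░░@░██
··░░░░██
··█████·
········

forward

········
···█████
··██████
··░░░░██
··░░@░██
··░░░░██
··░░░░██
··█████·

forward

········
········
··██████
··██████
··░░@░██
··░░◊░██
··░░░░██
··░░░░██

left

········
········
··██████
··██████
··░░@░░█
··░░░◊░█
··░░░░░█
···░░░░█

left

█·······
█·······
█·██████
█·██████
█·░░@░░░
█·░░░░◊░
█·░░░░░░
█···░░░░

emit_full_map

████████
████████
░░@░░░██
░░░░◊░██
░░░░░░██
··░░░░██
··█████·

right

········
········
·███████
·███████
·░░░@░░█
·░░░░◊░█
·░░░░░░█
···░░░░█

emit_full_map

████████
████████
░░░@░░██
░░░░◊░██
░░░░░░██
··░░░░██
··█████·


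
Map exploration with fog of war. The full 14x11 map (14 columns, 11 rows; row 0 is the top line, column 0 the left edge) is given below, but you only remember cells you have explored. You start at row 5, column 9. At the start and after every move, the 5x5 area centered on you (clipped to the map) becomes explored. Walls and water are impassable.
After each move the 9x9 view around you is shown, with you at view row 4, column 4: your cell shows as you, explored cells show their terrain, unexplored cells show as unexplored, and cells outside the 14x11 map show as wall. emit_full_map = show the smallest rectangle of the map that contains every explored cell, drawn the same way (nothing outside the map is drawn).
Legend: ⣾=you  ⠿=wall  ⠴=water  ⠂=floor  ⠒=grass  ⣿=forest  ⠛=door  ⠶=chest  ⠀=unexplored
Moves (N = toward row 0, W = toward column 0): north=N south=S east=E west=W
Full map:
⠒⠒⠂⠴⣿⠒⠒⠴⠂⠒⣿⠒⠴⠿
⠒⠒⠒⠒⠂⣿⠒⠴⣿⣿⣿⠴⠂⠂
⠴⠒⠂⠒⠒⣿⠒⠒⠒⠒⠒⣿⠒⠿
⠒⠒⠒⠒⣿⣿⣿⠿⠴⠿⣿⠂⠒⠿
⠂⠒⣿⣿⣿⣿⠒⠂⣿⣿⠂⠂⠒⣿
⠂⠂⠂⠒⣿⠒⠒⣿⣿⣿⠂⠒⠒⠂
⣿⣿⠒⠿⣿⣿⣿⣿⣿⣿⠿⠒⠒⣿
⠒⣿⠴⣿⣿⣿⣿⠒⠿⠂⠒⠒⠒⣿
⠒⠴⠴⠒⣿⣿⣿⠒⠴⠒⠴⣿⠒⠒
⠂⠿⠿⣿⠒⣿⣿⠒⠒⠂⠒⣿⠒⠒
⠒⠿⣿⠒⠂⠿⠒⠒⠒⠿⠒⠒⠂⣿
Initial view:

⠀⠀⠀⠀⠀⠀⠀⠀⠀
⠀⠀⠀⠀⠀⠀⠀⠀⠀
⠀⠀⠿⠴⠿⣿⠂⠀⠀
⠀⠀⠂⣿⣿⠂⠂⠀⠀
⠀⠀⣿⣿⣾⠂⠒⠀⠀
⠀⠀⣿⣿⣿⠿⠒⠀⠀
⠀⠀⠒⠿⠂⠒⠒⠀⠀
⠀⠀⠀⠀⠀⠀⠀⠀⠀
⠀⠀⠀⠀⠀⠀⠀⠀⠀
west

⠀⠀⠀⠀⠀⠀⠀⠀⠀
⠀⠀⠀⠀⠀⠀⠀⠀⠀
⠀⠀⣿⠿⠴⠿⣿⠂⠀
⠀⠀⠒⠂⣿⣿⠂⠂⠀
⠀⠀⠒⣿⣾⣿⠂⠒⠀
⠀⠀⣿⣿⣿⣿⠿⠒⠀
⠀⠀⣿⠒⠿⠂⠒⠒⠀
⠀⠀⠀⠀⠀⠀⠀⠀⠀
⠀⠀⠀⠀⠀⠀⠀⠀⠀

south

⠀⠀⠀⠀⠀⠀⠀⠀⠀
⠀⠀⣿⠿⠴⠿⣿⠂⠀
⠀⠀⠒⠂⣿⣿⠂⠂⠀
⠀⠀⠒⣿⣿⣿⠂⠒⠀
⠀⠀⣿⣿⣾⣿⠿⠒⠀
⠀⠀⣿⠒⠿⠂⠒⠒⠀
⠀⠀⣿⠒⠴⠒⠴⠀⠀
⠀⠀⠀⠀⠀⠀⠀⠀⠀
⠀⠀⠀⠀⠀⠀⠀⠀⠀

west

⠀⠀⠀⠀⠀⠀⠀⠀⠀
⠀⠀⠀⣿⠿⠴⠿⣿⠂
⠀⠀⣿⠒⠂⣿⣿⠂⠂
⠀⠀⠒⠒⣿⣿⣿⠂⠒
⠀⠀⣿⣿⣾⣿⣿⠿⠒
⠀⠀⣿⣿⠒⠿⠂⠒⠒
⠀⠀⣿⣿⠒⠴⠒⠴⠀
⠀⠀⠀⠀⠀⠀⠀⠀⠀
⠀⠀⠀⠀⠀⠀⠀⠀⠀

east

⠀⠀⠀⠀⠀⠀⠀⠀⠀
⠀⠀⣿⠿⠴⠿⣿⠂⠀
⠀⣿⠒⠂⣿⣿⠂⠂⠀
⠀⠒⠒⣿⣿⣿⠂⠒⠀
⠀⣿⣿⣿⣾⣿⠿⠒⠀
⠀⣿⣿⠒⠿⠂⠒⠒⠀
⠀⣿⣿⠒⠴⠒⠴⠀⠀
⠀⠀⠀⠀⠀⠀⠀⠀⠀
⠀⠀⠀⠀⠀⠀⠀⠀⠀

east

⠀⠀⠀⠀⠀⠀⠀⠀⠀
⠀⣿⠿⠴⠿⣿⠂⠀⠀
⣿⠒⠂⣿⣿⠂⠂⠀⠀
⠒⠒⣿⣿⣿⠂⠒⠀⠀
⣿⣿⣿⣿⣾⠿⠒⠀⠀
⣿⣿⠒⠿⠂⠒⠒⠀⠀
⣿⣿⠒⠴⠒⠴⣿⠀⠀
⠀⠀⠀⠀⠀⠀⠀⠀⠀
⠀⠀⠀⠀⠀⠀⠀⠀⠀

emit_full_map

⠀⣿⠿⠴⠿⣿⠂
⣿⠒⠂⣿⣿⠂⠂
⠒⠒⣿⣿⣿⠂⠒
⣿⣿⣿⣿⣾⠿⠒
⣿⣿⠒⠿⠂⠒⠒
⣿⣿⠒⠴⠒⠴⣿

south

⠀⣿⠿⠴⠿⣿⠂⠀⠀
⣿⠒⠂⣿⣿⠂⠂⠀⠀
⠒⠒⣿⣿⣿⠂⠒⠀⠀
⣿⣿⣿⣿⣿⠿⠒⠀⠀
⣿⣿⠒⠿⣾⠒⠒⠀⠀
⣿⣿⠒⠴⠒⠴⣿⠀⠀
⠀⠀⠒⠒⠂⠒⣿⠀⠀
⠀⠀⠀⠀⠀⠀⠀⠀⠀
⠿⠿⠿⠿⠿⠿⠿⠿⠿

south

⣿⠒⠂⣿⣿⠂⠂⠀⠀
⠒⠒⣿⣿⣿⠂⠒⠀⠀
⣿⣿⣿⣿⣿⠿⠒⠀⠀
⣿⣿⠒⠿⠂⠒⠒⠀⠀
⣿⣿⠒⠴⣾⠴⣿⠀⠀
⠀⠀⠒⠒⠂⠒⣿⠀⠀
⠀⠀⠒⠒⠿⠒⠒⠀⠀
⠿⠿⠿⠿⠿⠿⠿⠿⠿
⠿⠿⠿⠿⠿⠿⠿⠿⠿

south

⠒⠒⣿⣿⣿⠂⠒⠀⠀
⣿⣿⣿⣿⣿⠿⠒⠀⠀
⣿⣿⠒⠿⠂⠒⠒⠀⠀
⣿⣿⠒⠴⠒⠴⣿⠀⠀
⠀⠀⠒⠒⣾⠒⣿⠀⠀
⠀⠀⠒⠒⠿⠒⠒⠀⠀
⠿⠿⠿⠿⠿⠿⠿⠿⠿
⠿⠿⠿⠿⠿⠿⠿⠿⠿
⠿⠿⠿⠿⠿⠿⠿⠿⠿

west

⠀⠒⠒⣿⣿⣿⠂⠒⠀
⠀⣿⣿⣿⣿⣿⠿⠒⠀
⠀⣿⣿⠒⠿⠂⠒⠒⠀
⠀⣿⣿⠒⠴⠒⠴⣿⠀
⠀⠀⣿⠒⣾⠂⠒⣿⠀
⠀⠀⠒⠒⠒⠿⠒⠒⠀
⠿⠿⠿⠿⠿⠿⠿⠿⠿
⠿⠿⠿⠿⠿⠿⠿⠿⠿
⠿⠿⠿⠿⠿⠿⠿⠿⠿

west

⠀⠀⠒⠒⣿⣿⣿⠂⠒
⠀⠀⣿⣿⣿⣿⣿⠿⠒
⠀⠀⣿⣿⠒⠿⠂⠒⠒
⠀⠀⣿⣿⠒⠴⠒⠴⣿
⠀⠀⣿⣿⣾⠒⠂⠒⣿
⠀⠀⠿⠒⠒⠒⠿⠒⠒
⠿⠿⠿⠿⠿⠿⠿⠿⠿
⠿⠿⠿⠿⠿⠿⠿⠿⠿
⠿⠿⠿⠿⠿⠿⠿⠿⠿

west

⠀⠀⠀⠒⠒⣿⣿⣿⠂
⠀⠀⠀⣿⣿⣿⣿⣿⠿
⠀⠀⣿⣿⣿⠒⠿⠂⠒
⠀⠀⣿⣿⣿⠒⠴⠒⠴
⠀⠀⠒⣿⣾⠒⠒⠂⠒
⠀⠀⠂⠿⠒⠒⠒⠿⠒
⠿⠿⠿⠿⠿⠿⠿⠿⠿
⠿⠿⠿⠿⠿⠿⠿⠿⠿
⠿⠿⠿⠿⠿⠿⠿⠿⠿

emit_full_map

⠀⠀⣿⠿⠴⠿⣿⠂
⠀⣿⠒⠂⣿⣿⠂⠂
⠀⠒⠒⣿⣿⣿⠂⠒
⠀⣿⣿⣿⣿⣿⠿⠒
⣿⣿⣿⠒⠿⠂⠒⠒
⣿⣿⣿⠒⠴⠒⠴⣿
⠒⣿⣾⠒⠒⠂⠒⣿
⠂⠿⠒⠒⠒⠿⠒⠒

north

⠀⠀⠀⣿⠒⠂⣿⣿⠂
⠀⠀⠀⠒⠒⣿⣿⣿⠂
⠀⠀⣿⣿⣿⣿⣿⣿⠿
⠀⠀⣿⣿⣿⠒⠿⠂⠒
⠀⠀⣿⣿⣾⠒⠴⠒⠴
⠀⠀⠒⣿⣿⠒⠒⠂⠒
⠀⠀⠂⠿⠒⠒⠒⠿⠒
⠿⠿⠿⠿⠿⠿⠿⠿⠿
⠿⠿⠿⠿⠿⠿⠿⠿⠿

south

⠀⠀⠀⠒⠒⣿⣿⣿⠂
⠀⠀⣿⣿⣿⣿⣿⣿⠿
⠀⠀⣿⣿⣿⠒⠿⠂⠒
⠀⠀⣿⣿⣿⠒⠴⠒⠴
⠀⠀⠒⣿⣾⠒⠒⠂⠒
⠀⠀⠂⠿⠒⠒⠒⠿⠒
⠿⠿⠿⠿⠿⠿⠿⠿⠿
⠿⠿⠿⠿⠿⠿⠿⠿⠿
⠿⠿⠿⠿⠿⠿⠿⠿⠿

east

⠀⠀⠒⠒⣿⣿⣿⠂⠒
⠀⣿⣿⣿⣿⣿⣿⠿⠒
⠀⣿⣿⣿⠒⠿⠂⠒⠒
⠀⣿⣿⣿⠒⠴⠒⠴⣿
⠀⠒⣿⣿⣾⠒⠂⠒⣿
⠀⠂⠿⠒⠒⠒⠿⠒⠒
⠿⠿⠿⠿⠿⠿⠿⠿⠿
⠿⠿⠿⠿⠿⠿⠿⠿⠿
⠿⠿⠿⠿⠿⠿⠿⠿⠿

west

⠀⠀⠀⠒⠒⣿⣿⣿⠂
⠀⠀⣿⣿⣿⣿⣿⣿⠿
⠀⠀⣿⣿⣿⠒⠿⠂⠒
⠀⠀⣿⣿⣿⠒⠴⠒⠴
⠀⠀⠒⣿⣾⠒⠒⠂⠒
⠀⠀⠂⠿⠒⠒⠒⠿⠒
⠿⠿⠿⠿⠿⠿⠿⠿⠿
⠿⠿⠿⠿⠿⠿⠿⠿⠿
⠿⠿⠿⠿⠿⠿⠿⠿⠿

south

⠀⠀⣿⣿⣿⣿⣿⣿⠿
⠀⠀⣿⣿⣿⠒⠿⠂⠒
⠀⠀⣿⣿⣿⠒⠴⠒⠴
⠀⠀⠒⣿⣿⠒⠒⠂⠒
⠀⠀⠂⠿⣾⠒⠒⠿⠒
⠿⠿⠿⠿⠿⠿⠿⠿⠿
⠿⠿⠿⠿⠿⠿⠿⠿⠿
⠿⠿⠿⠿⠿⠿⠿⠿⠿
⠿⠿⠿⠿⠿⠿⠿⠿⠿

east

⠀⣿⣿⣿⣿⣿⣿⠿⠒
⠀⣿⣿⣿⠒⠿⠂⠒⠒
⠀⣿⣿⣿⠒⠴⠒⠴⣿
⠀⠒⣿⣿⠒⠒⠂⠒⣿
⠀⠂⠿⠒⣾⠒⠿⠒⠒
⠿⠿⠿⠿⠿⠿⠿⠿⠿
⠿⠿⠿⠿⠿⠿⠿⠿⠿
⠿⠿⠿⠿⠿⠿⠿⠿⠿
⠿⠿⠿⠿⠿⠿⠿⠿⠿

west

⠀⠀⣿⣿⣿⣿⣿⣿⠿
⠀⠀⣿⣿⣿⠒⠿⠂⠒
⠀⠀⣿⣿⣿⠒⠴⠒⠴
⠀⠀⠒⣿⣿⠒⠒⠂⠒
⠀⠀⠂⠿⣾⠒⠒⠿⠒
⠿⠿⠿⠿⠿⠿⠿⠿⠿
⠿⠿⠿⠿⠿⠿⠿⠿⠿
⠿⠿⠿⠿⠿⠿⠿⠿⠿
⠿⠿⠿⠿⠿⠿⠿⠿⠿

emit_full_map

⠀⠀⣿⠿⠴⠿⣿⠂
⠀⣿⠒⠂⣿⣿⠂⠂
⠀⠒⠒⣿⣿⣿⠂⠒
⣿⣿⣿⣿⣿⣿⠿⠒
⣿⣿⣿⠒⠿⠂⠒⠒
⣿⣿⣿⠒⠴⠒⠴⣿
⠒⣿⣿⠒⠒⠂⠒⣿
⠂⠿⣾⠒⠒⠿⠒⠒


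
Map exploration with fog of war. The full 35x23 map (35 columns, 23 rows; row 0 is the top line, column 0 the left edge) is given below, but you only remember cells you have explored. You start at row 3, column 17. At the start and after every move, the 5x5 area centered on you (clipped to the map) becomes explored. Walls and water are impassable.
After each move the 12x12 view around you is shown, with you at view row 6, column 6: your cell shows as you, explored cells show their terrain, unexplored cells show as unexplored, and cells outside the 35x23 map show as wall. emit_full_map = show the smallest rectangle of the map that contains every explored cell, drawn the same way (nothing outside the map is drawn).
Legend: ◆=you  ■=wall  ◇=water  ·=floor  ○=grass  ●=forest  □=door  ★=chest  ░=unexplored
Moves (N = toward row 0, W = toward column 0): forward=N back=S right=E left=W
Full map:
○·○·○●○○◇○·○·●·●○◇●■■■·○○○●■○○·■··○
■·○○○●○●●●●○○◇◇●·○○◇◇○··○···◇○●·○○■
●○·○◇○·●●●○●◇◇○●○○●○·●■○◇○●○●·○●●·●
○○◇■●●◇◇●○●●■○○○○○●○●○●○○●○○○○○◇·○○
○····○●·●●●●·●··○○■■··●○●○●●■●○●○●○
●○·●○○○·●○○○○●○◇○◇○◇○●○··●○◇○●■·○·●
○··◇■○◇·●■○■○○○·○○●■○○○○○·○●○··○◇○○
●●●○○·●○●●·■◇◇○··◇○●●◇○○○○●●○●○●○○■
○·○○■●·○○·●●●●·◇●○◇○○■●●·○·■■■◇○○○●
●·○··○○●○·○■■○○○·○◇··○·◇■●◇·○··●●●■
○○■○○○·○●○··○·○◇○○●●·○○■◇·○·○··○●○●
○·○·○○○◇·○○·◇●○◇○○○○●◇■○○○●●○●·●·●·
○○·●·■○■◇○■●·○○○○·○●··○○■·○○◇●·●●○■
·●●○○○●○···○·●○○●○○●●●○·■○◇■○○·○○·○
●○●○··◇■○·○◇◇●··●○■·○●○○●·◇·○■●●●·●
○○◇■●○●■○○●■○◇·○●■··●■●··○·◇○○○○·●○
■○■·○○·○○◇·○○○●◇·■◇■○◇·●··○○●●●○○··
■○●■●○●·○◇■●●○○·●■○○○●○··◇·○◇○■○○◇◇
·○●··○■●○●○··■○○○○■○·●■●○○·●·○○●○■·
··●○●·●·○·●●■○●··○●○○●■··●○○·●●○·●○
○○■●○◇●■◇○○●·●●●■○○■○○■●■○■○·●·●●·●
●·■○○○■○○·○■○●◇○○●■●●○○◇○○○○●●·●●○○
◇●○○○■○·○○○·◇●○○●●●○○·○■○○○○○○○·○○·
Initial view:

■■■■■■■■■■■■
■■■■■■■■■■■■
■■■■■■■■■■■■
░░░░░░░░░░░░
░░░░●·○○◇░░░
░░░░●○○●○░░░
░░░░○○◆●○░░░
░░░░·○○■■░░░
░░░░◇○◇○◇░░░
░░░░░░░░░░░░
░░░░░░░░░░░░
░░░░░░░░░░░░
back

■■■■■■■■■■■■
■■■■■■■■■■■■
░░░░░░░░░░░░
░░░░●·○○◇░░░
░░░░●○○●○░░░
░░░░○○○●○░░░
░░░░·○◆■■░░░
░░░░◇○◇○◇░░░
░░░░·○○●■░░░
░░░░░░░░░░░░
░░░░░░░░░░░░
░░░░░░░░░░░░

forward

■■■■■■■■■■■■
■■■■■■■■■■■■
■■■■■■■■■■■■
░░░░░░░░░░░░
░░░░●·○○◇░░░
░░░░●○○●○░░░
░░░░○○◆●○░░░
░░░░·○○■■░░░
░░░░◇○◇○◇░░░
░░░░·○○●■░░░
░░░░░░░░░░░░
░░░░░░░░░░░░

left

■■■■■■■■■■■■
■■■■■■■■■■■■
■■■■■■■■■■■■
░░░░░░░░░░░░
░░░░◇●·○○◇░░
░░░░○●○○●○░░
░░░░○○◆○●○░░
░░░░··○○■■░░
░░░░○◇○◇○◇░░
░░░░░·○○●■░░
░░░░░░░░░░░░
░░░░░░░░░░░░

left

■■■■■■■■■■■■
■■■■■■■■■■■■
■■■■■■■■■■■■
░░░░░░░░░░░░
░░░░◇◇●·○○◇░
░░░░◇○●○○●○░
░░░░○○◆○○●○░
░░░░●··○○■■░
░░░░●○◇○◇○◇░
░░░░░░·○○●■░
░░░░░░░░░░░░
░░░░░░░░░░░░

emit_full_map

◇◇●·○○◇
◇○●○○●○
○○◆○○●○
●··○○■■
●○◇○◇○◇
░░·○○●■

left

■■■■■■■■■■■■
■■■■■■■■■■■■
■■■■■■■■■■■■
░░░░░░░░░░░░
░░░░○◇◇●·○○◇
░░░░◇◇○●○○●○
░░░░■○◆○○○●○
░░░░·●··○○■■
░░░░○●○◇○◇○◇
░░░░░░░·○○●■
░░░░░░░░░░░░
░░░░░░░░░░░░

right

■■■■■■■■■■■■
■■■■■■■■■■■■
■■■■■■■■■■■■
░░░░░░░░░░░░
░░░○◇◇●·○○◇░
░░░◇◇○●○○●○░
░░░■○○◆○○●○░
░░░·●··○○■■░
░░░○●○◇○◇○◇░
░░░░░░·○○●■░
░░░░░░░░░░░░
░░░░░░░░░░░░

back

■■■■■■■■■■■■
■■■■■■■■■■■■
░░░░░░░░░░░░
░░░○◇◇●·○○◇░
░░░◇◇○●○○●○░
░░░■○○○○○●○░
░░░·●·◆○○■■░
░░░○●○◇○◇○◇░
░░░░○○·○○●■░
░░░░░░░░░░░░
░░░░░░░░░░░░
░░░░░░░░░░░░

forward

■■■■■■■■■■■■
■■■■■■■■■■■■
■■■■■■■■■■■■
░░░░░░░░░░░░
░░░○◇◇●·○○◇░
░░░◇◇○●○○●○░
░░░■○○◆○○●○░
░░░·●··○○■■░
░░░○●○◇○◇○◇░
░░░░○○·○○●■░
░░░░░░░░░░░░
░░░░░░░░░░░░

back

■■■■■■■■■■■■
■■■■■■■■■■■■
░░░░░░░░░░░░
░░░○◇◇●·○○◇░
░░░◇◇○●○○●○░
░░░■○○○○○●○░
░░░·●·◆○○■■░
░░░○●○◇○◇○◇░
░░░░○○·○○●■░
░░░░░░░░░░░░
░░░░░░░░░░░░
░░░░░░░░░░░░

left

■■■■■■■■■■■■
■■■■■■■■■■■■
░░░░░░░░░░░░
░░░░○◇◇●·○○◇
░░░░◇◇○●○○●○
░░░░■○○○○○●○
░░░░·●◆·○○■■
░░░░○●○◇○◇○◇
░░░░○○○·○○●■
░░░░░░░░░░░░
░░░░░░░░░░░░
░░░░░░░░░░░░

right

■■■■■■■■■■■■
■■■■■■■■■■■■
░░░░░░░░░░░░
░░░○◇◇●·○○◇░
░░░◇◇○●○○●○░
░░░■○○○○○●○░
░░░·●·◆○○■■░
░░░○●○◇○◇○◇░
░░░○○○·○○●■░
░░░░░░░░░░░░
░░░░░░░░░░░░
░░░░░░░░░░░░

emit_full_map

○◇◇●·○○◇
◇◇○●○○●○
■○○○○○●○
·●·◆○○■■
○●○◇○◇○◇
○○○·○○●■

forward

■■■■■■■■■■■■
■■■■■■■■■■■■
■■■■■■■■■■■■
░░░░░░░░░░░░
░░░○◇◇●·○○◇░
░░░◇◇○●○○●○░
░░░■○○◆○○●○░
░░░·●··○○■■░
░░░○●○◇○◇○◇░
░░░○○○·○○●■░
░░░░░░░░░░░░
░░░░░░░░░░░░

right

■■■■■■■■■■■■
■■■■■■■■■■■■
■■■■■■■■■■■■
░░░░░░░░░░░░
░░○◇◇●·○○◇░░
░░◇◇○●○○●○░░
░░■○○○◆○●○░░
░░·●··○○■■░░
░░○●○◇○◇○◇░░
░░○○○·○○●■░░
░░░░░░░░░░░░
░░░░░░░░░░░░

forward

■■■■■■■■■■■■
■■■■■■■■■■■■
■■■■■■■■■■■■
■■■■■■■■■■■■
░░░░·●○◇●░░░
░░○◇◇●·○○◇░░
░░◇◇○●◆○●○░░
░░■○○○○○●○░░
░░·●··○○■■░░
░░○●○◇○◇○◇░░
░░○○○·○○●■░░
░░░░░░░░░░░░

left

■■■■■■■■■■■■
■■■■■■■■■■■■
■■■■■■■■■■■■
■■■■■■■■■■■■
░░░░●·●○◇●░░
░░░○◇◇●·○○◇░
░░░◇◇○◆○○●○░
░░░■○○○○○●○░
░░░·●··○○■■░
░░░○●○◇○◇○◇░
░░░○○○·○○●■░
░░░░░░░░░░░░

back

■■■■■■■■■■■■
■■■■■■■■■■■■
■■■■■■■■■■■■
░░░░●·●○◇●░░
░░░○◇◇●·○○◇░
░░░◇◇○●○○●○░
░░░■○○◆○○●○░
░░░·●··○○■■░
░░░○●○◇○◇○◇░
░░░○○○·○○●■░
░░░░░░░░░░░░
░░░░░░░░░░░░

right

■■■■■■■■■■■■
■■■■■■■■■■■■
■■■■■■■■■■■■
░░░●·●○◇●░░░
░░○◇◇●·○○◇░░
░░◇◇○●○○●○░░
░░■○○○◆○●○░░
░░·●··○○■■░░
░░○●○◇○◇○◇░░
░░○○○·○○●■░░
░░░░░░░░░░░░
░░░░░░░░░░░░

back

■■■■■■■■■■■■
■■■■■■■■■■■■
░░░●·●○◇●░░░
░░○◇◇●·○○◇░░
░░◇◇○●○○●○░░
░░■○○○○○●○░░
░░·●··◆○■■░░
░░○●○◇○◇○◇░░
░░○○○·○○●■░░
░░░░░░░░░░░░
░░░░░░░░░░░░
░░░░░░░░░░░░

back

■■■■■■■■■■■■
░░░●·●○◇●░░░
░░○◇◇●·○○◇░░
░░◇◇○●○○●○░░
░░■○○○○○●○░░
░░·●··○○■■░░
░░○●○◇◆◇○◇░░
░░○○○·○○●■░░
░░░░○··◇○░░░
░░░░░░░░░░░░
░░░░░░░░░░░░
░░░░░░░░░░░░

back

░░░●·●○◇●░░░
░░○◇◇●·○○◇░░
░░◇◇○●○○●○░░
░░■○○○○○●○░░
░░·●··○○■■░░
░░○●○◇○◇○◇░░
░░○○○·◆○●■░░
░░░░○··◇○░░░
░░░░·◇●○◇░░░
░░░░░░░░░░░░
░░░░░░░░░░░░
░░░░░░░░░░░░

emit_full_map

░●·●○◇●░
○◇◇●·○○◇
◇◇○●○○●○
■○○○○○●○
·●··○○■■
○●○◇○◇○◇
○○○·◆○●■
░░○··◇○░
░░·◇●○◇░

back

░░○◇◇●·○○◇░░
░░◇◇○●○○●○░░
░░■○○○○○●○░░
░░·●··○○■■░░
░░○●○◇○◇○◇░░
░░○○○·○○●■░░
░░░░○·◆◇○░░░
░░░░·◇●○◇░░░
░░░░○○·○◇░░░
░░░░░░░░░░░░
░░░░░░░░░░░░
░░░░░░░░░░░░

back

░░◇◇○●○○●○░░
░░■○○○○○●○░░
░░·●··○○■■░░
░░○●○◇○◇○◇░░
░░○○○·○○●■░░
░░░░○··◇○░░░
░░░░·◇◆○◇░░░
░░░░○○·○◇░░░
░░░░○◇○○●░░░
░░░░░░░░░░░░
░░░░░░░░░░░░
░░░░░░░░░░░░

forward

░░○◇◇●·○○◇░░
░░◇◇○●○○●○░░
░░■○○○○○●○░░
░░·●··○○■■░░
░░○●○◇○◇○◇░░
░░○○○·○○●■░░
░░░░○·◆◇○░░░
░░░░·◇●○◇░░░
░░░░○○·○◇░░░
░░░░○◇○○●░░░
░░░░░░░░░░░░
░░░░░░░░░░░░

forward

░░░●·●○◇●░░░
░░○◇◇●·○○◇░░
░░◇◇○●○○●○░░
░░■○○○○○●○░░
░░·●··○○■■░░
░░○●○◇○◇○◇░░
░░○○○·◆○●■░░
░░░░○··◇○░░░
░░░░·◇●○◇░░░
░░░░○○·○◇░░░
░░░░○◇○○●░░░
░░░░░░░░░░░░

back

░░○◇◇●·○○◇░░
░░◇◇○●○○●○░░
░░■○○○○○●○░░
░░·●··○○■■░░
░░○●○◇○◇○◇░░
░░○○○·○○●■░░
░░░░○·◆◇○░░░
░░░░·◇●○◇░░░
░░░░○○·○◇░░░
░░░░○◇○○●░░░
░░░░░░░░░░░░
░░░░░░░░░░░░

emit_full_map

░●·●○◇●░
○◇◇●·○○◇
◇◇○●○○●○
■○○○○○●○
·●··○○■■
○●○◇○◇○◇
○○○·○○●■
░░○·◆◇○░
░░·◇●○◇░
░░○○·○◇░
░░○◇○○●░


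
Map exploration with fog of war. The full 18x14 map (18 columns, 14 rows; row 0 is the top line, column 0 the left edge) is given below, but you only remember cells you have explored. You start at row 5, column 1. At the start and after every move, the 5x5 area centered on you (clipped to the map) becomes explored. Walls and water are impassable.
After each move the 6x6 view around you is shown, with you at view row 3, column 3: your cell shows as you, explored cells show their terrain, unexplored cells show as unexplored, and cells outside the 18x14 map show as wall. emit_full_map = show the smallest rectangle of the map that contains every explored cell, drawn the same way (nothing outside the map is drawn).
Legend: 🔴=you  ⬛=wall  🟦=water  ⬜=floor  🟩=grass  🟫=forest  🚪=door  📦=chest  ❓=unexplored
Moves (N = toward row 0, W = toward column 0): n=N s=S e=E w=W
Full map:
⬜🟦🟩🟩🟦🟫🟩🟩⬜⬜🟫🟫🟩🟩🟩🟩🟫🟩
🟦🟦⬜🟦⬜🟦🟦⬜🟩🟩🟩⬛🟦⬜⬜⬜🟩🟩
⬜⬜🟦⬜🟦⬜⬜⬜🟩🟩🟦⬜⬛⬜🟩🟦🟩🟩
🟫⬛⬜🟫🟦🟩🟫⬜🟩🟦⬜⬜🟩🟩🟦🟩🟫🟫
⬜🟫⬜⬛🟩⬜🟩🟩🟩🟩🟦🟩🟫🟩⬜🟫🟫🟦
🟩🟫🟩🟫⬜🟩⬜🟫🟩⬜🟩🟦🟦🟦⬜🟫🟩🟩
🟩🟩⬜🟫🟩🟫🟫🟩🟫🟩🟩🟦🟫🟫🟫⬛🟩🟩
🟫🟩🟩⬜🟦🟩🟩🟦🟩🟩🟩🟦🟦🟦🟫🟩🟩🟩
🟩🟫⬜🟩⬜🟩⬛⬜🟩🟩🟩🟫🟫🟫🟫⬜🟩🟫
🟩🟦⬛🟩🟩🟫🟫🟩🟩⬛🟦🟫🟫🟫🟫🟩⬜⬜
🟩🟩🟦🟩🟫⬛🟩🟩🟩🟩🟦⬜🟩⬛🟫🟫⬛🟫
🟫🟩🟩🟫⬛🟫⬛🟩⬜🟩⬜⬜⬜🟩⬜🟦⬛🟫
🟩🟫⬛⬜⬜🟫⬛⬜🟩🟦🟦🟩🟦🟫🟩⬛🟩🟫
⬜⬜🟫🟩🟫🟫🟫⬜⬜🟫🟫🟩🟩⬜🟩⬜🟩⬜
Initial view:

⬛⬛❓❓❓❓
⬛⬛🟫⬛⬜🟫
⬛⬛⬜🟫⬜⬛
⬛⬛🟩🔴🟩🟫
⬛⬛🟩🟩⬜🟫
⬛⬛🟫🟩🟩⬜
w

⬛⬛⬛❓❓❓
⬛⬛⬛🟫⬛⬜
⬛⬛⬛⬜🟫⬜
⬛⬛⬛🔴🟫🟩
⬛⬛⬛🟩🟩⬜
⬛⬛⬛🟫🟩🟩

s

⬛⬛⬛🟫⬛⬜
⬛⬛⬛⬜🟫⬜
⬛⬛⬛🟩🟫🟩
⬛⬛⬛🔴🟩⬜
⬛⬛⬛🟫🟩🟩
⬛⬛⬛🟩🟫⬜

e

⬛⬛🟫⬛⬜🟫
⬛⬛⬜🟫⬜⬛
⬛⬛🟩🟫🟩🟫
⬛⬛🟩🔴⬜🟫
⬛⬛🟫🟩🟩⬜
⬛⬛🟩🟫⬜🟩

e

⬛🟫⬛⬜🟫❓
⬛⬜🟫⬜⬛🟩
⬛🟩🟫🟩🟫⬜
⬛🟩🟩🔴🟫🟩
⬛🟫🟩🟩⬜🟦
⬛🟩🟫⬜🟩⬜

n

⬛❓❓❓❓❓
⬛🟫⬛⬜🟫🟦
⬛⬜🟫⬜⬛🟩
⬛🟩🟫🔴🟫⬜
⬛🟩🟩⬜🟫🟩
⬛🟫🟩🟩⬜🟦

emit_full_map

🟫⬛⬜🟫🟦
⬜🟫⬜⬛🟩
🟩🟫🔴🟫⬜
🟩🟩⬜🟫🟩
🟫🟩🟩⬜🟦
🟩🟫⬜🟩⬜

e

❓❓❓❓❓❓
🟫⬛⬜🟫🟦🟩
⬜🟫⬜⬛🟩⬜
🟩🟫🟩🔴⬜🟩
🟩🟩⬜🟫🟩🟫
🟫🟩🟩⬜🟦🟩

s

🟫⬛⬜🟫🟦🟩
⬜🟫⬜⬛🟩⬜
🟩🟫🟩🟫⬜🟩
🟩🟩⬜🔴🟩🟫
🟫🟩🟩⬜🟦🟩
🟩🟫⬜🟩⬜🟩

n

❓❓❓❓❓❓
🟫⬛⬜🟫🟦🟩
⬜🟫⬜⬛🟩⬜
🟩🟫🟩🔴⬜🟩
🟩🟩⬜🟫🟩🟫
🟫🟩🟩⬜🟦🟩

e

❓❓❓❓❓❓
⬛⬜🟫🟦🟩🟫
🟫⬜⬛🟩⬜🟩
🟫🟩🟫🔴🟩⬜
🟩⬜🟫🟩🟫🟫
🟩🟩⬜🟦🟩🟩


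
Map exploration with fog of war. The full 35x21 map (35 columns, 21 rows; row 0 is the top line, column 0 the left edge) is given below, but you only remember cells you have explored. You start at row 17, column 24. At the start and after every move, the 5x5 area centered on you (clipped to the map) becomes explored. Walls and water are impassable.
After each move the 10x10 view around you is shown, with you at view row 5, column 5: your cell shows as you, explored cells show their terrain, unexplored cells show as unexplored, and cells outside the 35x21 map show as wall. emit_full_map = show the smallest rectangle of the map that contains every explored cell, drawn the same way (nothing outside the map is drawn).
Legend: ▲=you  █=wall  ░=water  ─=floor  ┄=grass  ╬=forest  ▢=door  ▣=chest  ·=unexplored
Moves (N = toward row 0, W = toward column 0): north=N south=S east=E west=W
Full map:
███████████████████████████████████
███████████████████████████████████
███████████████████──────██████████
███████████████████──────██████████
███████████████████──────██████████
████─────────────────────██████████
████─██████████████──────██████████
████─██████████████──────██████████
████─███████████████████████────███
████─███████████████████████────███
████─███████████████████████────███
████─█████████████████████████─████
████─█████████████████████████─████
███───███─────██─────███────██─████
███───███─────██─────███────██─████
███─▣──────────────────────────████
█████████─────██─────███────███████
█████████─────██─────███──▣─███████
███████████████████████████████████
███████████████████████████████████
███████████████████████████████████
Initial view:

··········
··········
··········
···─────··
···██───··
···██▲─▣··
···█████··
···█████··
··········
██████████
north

··········
··········
··········
···██───··
···─────··
···██▲──··
···██──▣··
···█████··
···█████··
··········

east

··········
··········
··········
··██────··
··──────··
··██─▲──··
··██──▣─··
··██████··
··█████···
··········

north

··········
··········
··········
···█────··
··██────··
··───▲──··
··██────··
··██──▣─··
··██████··
··█████···

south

··········
··········
···█────··
··██────··
··──────··
··██─▲──··
··██──▣─··
··██████··
··█████···
··········

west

··········
··········
····█────·
···██────·
···──────·
···██▲───·
···██──▣─·
···██████·
···█████··
··········

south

··········
····█────·
···██────·
···──────·
···██────·
···██▲─▣─·
···██████·
···█████··
··········
██████████

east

··········
···█────··
··██────··
··──────··
··██────··
··██─▲▣─··
··██████··
··██████··
··········
██████████

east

··········
··█────···
·██────···
·───────··
·██────█··
·██──▲─█··
·███████··
·███████··
··········
██████████

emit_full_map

·█────·
██────·
───────
██────█
██──▲─█
███████
███████

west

··········
···█────··
··██────··
··───────·
··██────█·
··██─▲▣─█·
··███████·
··███████·
··········
██████████

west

··········
····█────·
···██────·
···───────
···██────█
···██▲─▣─█
···███████
···███████
··········
██████████

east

··········
···█────··
··██────··
··───────·
··██────█·
··██─▲▣─█·
··███████·
··███████·
··········
██████████

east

··········
··█────···
·██────···
·───────··
·██────█··
·██──▲─█··
·███████··
·███████··
··········
██████████

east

··········
·█────····
██────····
────────··
██────██··
██──▣▲██··
████████··
████████··
··········
██████████

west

··········
··█────···
·██────···
·────────·
·██────██·
·██──▲─██·
·████████·
·████████·
··········
██████████

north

··········
··········
··█────···
·██────█··
·────────·
·██──▲─██·
·██──▣─██·
·████████·
·████████·
··········

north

··········
··········
··········
··█────█··
·██────█··
·────▲───·
·██────██·
·██──▣─██·
·████████·
·████████·

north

··········
··········
··········
···█████··
··█────█··
·██──▲─█··
·────────·
·██────██·
·██──▣─██·
·████████·

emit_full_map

··█████·
·█────█·
██──▲─█·
────────
██────██
██──▣─██
████████
████████

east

··········
··········
··········
··██████··
·█────██··
██───▲██··
────────··
██────██··
██──▣─██··
████████··

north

··········
··········
··········
···█████··
··██████··
·█───▲██··
██────██··
────────··
██────██··
██──▣─██··

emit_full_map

···█████
··██████
·█───▲██
██────██
────────
██────██
██──▣─██
████████
████████


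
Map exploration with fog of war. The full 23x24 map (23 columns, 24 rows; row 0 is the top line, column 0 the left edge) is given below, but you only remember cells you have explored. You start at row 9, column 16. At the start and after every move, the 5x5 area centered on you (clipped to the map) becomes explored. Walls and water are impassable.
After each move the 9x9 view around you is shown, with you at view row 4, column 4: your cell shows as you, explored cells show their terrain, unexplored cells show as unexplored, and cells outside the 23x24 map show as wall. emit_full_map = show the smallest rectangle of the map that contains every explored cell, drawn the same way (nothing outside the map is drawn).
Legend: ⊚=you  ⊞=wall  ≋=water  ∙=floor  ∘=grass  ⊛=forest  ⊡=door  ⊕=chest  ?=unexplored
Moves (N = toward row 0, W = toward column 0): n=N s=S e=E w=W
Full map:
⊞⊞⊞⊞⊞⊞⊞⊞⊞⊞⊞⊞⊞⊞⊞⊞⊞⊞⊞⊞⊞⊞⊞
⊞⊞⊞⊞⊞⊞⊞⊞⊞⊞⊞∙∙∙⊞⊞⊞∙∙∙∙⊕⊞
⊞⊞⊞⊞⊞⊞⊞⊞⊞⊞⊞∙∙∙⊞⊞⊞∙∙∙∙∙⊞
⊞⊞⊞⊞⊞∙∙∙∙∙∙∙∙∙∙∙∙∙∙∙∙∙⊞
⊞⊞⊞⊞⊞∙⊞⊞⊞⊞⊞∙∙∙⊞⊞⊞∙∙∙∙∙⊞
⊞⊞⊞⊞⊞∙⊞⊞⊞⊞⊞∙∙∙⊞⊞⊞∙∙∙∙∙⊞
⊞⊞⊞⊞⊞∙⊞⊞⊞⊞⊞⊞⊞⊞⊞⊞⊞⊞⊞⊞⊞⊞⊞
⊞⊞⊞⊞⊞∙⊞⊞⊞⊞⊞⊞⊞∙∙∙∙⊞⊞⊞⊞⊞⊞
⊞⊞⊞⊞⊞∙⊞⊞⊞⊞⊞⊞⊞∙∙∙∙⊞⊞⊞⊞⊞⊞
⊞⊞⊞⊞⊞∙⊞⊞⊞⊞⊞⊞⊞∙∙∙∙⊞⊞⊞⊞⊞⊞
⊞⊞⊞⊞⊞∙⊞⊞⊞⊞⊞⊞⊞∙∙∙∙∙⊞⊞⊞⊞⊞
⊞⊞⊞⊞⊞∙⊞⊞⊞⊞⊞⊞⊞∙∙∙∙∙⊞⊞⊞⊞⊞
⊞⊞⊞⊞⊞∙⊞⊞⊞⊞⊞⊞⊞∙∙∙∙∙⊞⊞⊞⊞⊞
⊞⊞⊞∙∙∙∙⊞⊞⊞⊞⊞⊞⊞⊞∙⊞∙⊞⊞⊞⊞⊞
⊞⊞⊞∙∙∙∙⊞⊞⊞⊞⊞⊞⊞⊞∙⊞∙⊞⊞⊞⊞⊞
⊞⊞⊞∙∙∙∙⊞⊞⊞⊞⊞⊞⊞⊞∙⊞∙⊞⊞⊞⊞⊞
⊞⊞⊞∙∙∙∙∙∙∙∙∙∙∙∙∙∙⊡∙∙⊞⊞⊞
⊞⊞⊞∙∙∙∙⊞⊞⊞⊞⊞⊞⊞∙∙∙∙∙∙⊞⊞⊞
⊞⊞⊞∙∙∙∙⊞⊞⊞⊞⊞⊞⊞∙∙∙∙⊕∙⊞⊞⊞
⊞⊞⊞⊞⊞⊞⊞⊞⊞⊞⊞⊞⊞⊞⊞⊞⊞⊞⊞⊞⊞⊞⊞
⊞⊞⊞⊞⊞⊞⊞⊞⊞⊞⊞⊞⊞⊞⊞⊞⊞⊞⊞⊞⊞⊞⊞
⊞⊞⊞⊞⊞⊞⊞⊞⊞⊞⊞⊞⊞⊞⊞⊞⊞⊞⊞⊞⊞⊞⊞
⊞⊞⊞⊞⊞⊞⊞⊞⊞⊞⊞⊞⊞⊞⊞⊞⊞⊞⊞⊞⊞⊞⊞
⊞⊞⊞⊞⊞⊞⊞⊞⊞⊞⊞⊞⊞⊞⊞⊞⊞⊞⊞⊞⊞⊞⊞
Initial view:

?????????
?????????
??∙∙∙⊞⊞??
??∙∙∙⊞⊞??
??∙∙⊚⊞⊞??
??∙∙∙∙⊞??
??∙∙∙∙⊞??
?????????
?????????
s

?????????
??∙∙∙⊞⊞??
??∙∙∙⊞⊞??
??∙∙∙⊞⊞??
??∙∙⊚∙⊞??
??∙∙∙∙⊞??
??∙∙∙∙⊞??
?????????
?????????

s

??∙∙∙⊞⊞??
??∙∙∙⊞⊞??
??∙∙∙⊞⊞??
??∙∙∙∙⊞??
??∙∙⊚∙⊞??
??∙∙∙∙⊞??
??⊞∙⊞∙⊞??
?????????
?????????

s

??∙∙∙⊞⊞??
??∙∙∙⊞⊞??
??∙∙∙∙⊞??
??∙∙∙∙⊞??
??∙∙⊚∙⊞??
??⊞∙⊞∙⊞??
??⊞∙⊞∙⊞??
?????????
?????????

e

?∙∙∙⊞⊞???
?∙∙∙⊞⊞???
?∙∙∙∙⊞⊞??
?∙∙∙∙⊞⊞??
?∙∙∙⊚⊞⊞??
?⊞∙⊞∙⊞⊞??
?⊞∙⊞∙⊞⊞??
?????????
?????????

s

?∙∙∙⊞⊞???
?∙∙∙∙⊞⊞??
?∙∙∙∙⊞⊞??
?∙∙∙∙⊞⊞??
?⊞∙⊞⊚⊞⊞??
?⊞∙⊞∙⊞⊞??
??∙⊞∙⊞⊞??
?????????
?????????

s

?∙∙∙∙⊞⊞??
?∙∙∙∙⊞⊞??
?∙∙∙∙⊞⊞??
?⊞∙⊞∙⊞⊞??
?⊞∙⊞⊚⊞⊞??
??∙⊞∙⊞⊞??
??∙∙⊡∙∙??
?????????
?????????

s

?∙∙∙∙⊞⊞??
?∙∙∙∙⊞⊞??
?⊞∙⊞∙⊞⊞??
?⊞∙⊞∙⊞⊞??
??∙⊞⊚⊞⊞??
??∙∙⊡∙∙??
??∙∙∙∙∙??
?????????
?????????

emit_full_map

∙∙∙⊞⊞?
∙∙∙⊞⊞?
∙∙∙⊞⊞?
∙∙∙∙⊞⊞
∙∙∙∙⊞⊞
∙∙∙∙⊞⊞
⊞∙⊞∙⊞⊞
⊞∙⊞∙⊞⊞
?∙⊞⊚⊞⊞
?∙∙⊡∙∙
?∙∙∙∙∙

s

?∙∙∙∙⊞⊞??
?⊞∙⊞∙⊞⊞??
?⊞∙⊞∙⊞⊞??
??∙⊞∙⊞⊞??
??∙∙⊚∙∙??
??∙∙∙∙∙??
??∙∙∙⊕∙??
?????????
?????????

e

∙∙∙∙⊞⊞???
⊞∙⊞∙⊞⊞???
⊞∙⊞∙⊞⊞⊞??
?∙⊞∙⊞⊞⊞??
?∙∙⊡⊚∙⊞??
?∙∙∙∙∙⊞??
?∙∙∙⊕∙⊞??
?????????
?????????

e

∙∙∙⊞⊞???⊞
∙⊞∙⊞⊞???⊞
∙⊞∙⊞⊞⊞⊞?⊞
∙⊞∙⊞⊞⊞⊞?⊞
∙∙⊡∙⊚⊞⊞?⊞
∙∙∙∙∙⊞⊞?⊞
∙∙∙⊕∙⊞⊞?⊞
????????⊞
????????⊞

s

∙⊞∙⊞⊞???⊞
∙⊞∙⊞⊞⊞⊞?⊞
∙⊞∙⊞⊞⊞⊞?⊞
∙∙⊡∙∙⊞⊞?⊞
∙∙∙∙⊚⊞⊞?⊞
∙∙∙⊕∙⊞⊞?⊞
??⊞⊞⊞⊞⊞?⊞
????????⊞
????????⊞

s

∙⊞∙⊞⊞⊞⊞?⊞
∙⊞∙⊞⊞⊞⊞?⊞
∙∙⊡∙∙⊞⊞?⊞
∙∙∙∙∙⊞⊞?⊞
∙∙∙⊕⊚⊞⊞?⊞
??⊞⊞⊞⊞⊞?⊞
??⊞⊞⊞⊞⊞?⊞
????????⊞
????????⊞

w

⊞∙⊞∙⊞⊞⊞⊞?
?∙⊞∙⊞⊞⊞⊞?
?∙∙⊡∙∙⊞⊞?
?∙∙∙∙∙⊞⊞?
?∙∙∙⊚∙⊞⊞?
??⊞⊞⊞⊞⊞⊞?
??⊞⊞⊞⊞⊞⊞?
?????????
?????????

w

?⊞∙⊞∙⊞⊞⊞⊞
??∙⊞∙⊞⊞⊞⊞
??∙∙⊡∙∙⊞⊞
??∙∙∙∙∙⊞⊞
??∙∙⊚⊕∙⊞⊞
??⊞⊞⊞⊞⊞⊞⊞
??⊞⊞⊞⊞⊞⊞⊞
?????????
?????????

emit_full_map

∙∙∙⊞⊞???
∙∙∙⊞⊞???
∙∙∙⊞⊞???
∙∙∙∙⊞⊞??
∙∙∙∙⊞⊞??
∙∙∙∙⊞⊞??
⊞∙⊞∙⊞⊞??
⊞∙⊞∙⊞⊞⊞⊞
?∙⊞∙⊞⊞⊞⊞
?∙∙⊡∙∙⊞⊞
?∙∙∙∙∙⊞⊞
?∙∙⊚⊕∙⊞⊞
?⊞⊞⊞⊞⊞⊞⊞
?⊞⊞⊞⊞⊞⊞⊞

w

??⊞∙⊞∙⊞⊞⊞
???∙⊞∙⊞⊞⊞
??∙∙∙⊡∙∙⊞
??∙∙∙∙∙∙⊞
??∙∙⊚∙⊕∙⊞
??⊞⊞⊞⊞⊞⊞⊞
??⊞⊞⊞⊞⊞⊞⊞
?????????
?????????

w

???⊞∙⊞∙⊞⊞
????∙⊞∙⊞⊞
??∙∙∙∙⊡∙∙
??⊞∙∙∙∙∙∙
??⊞∙⊚∙∙⊕∙
??⊞⊞⊞⊞⊞⊞⊞
??⊞⊞⊞⊞⊞⊞⊞
?????????
?????????

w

????⊞∙⊞∙⊞
?????∙⊞∙⊞
??∙∙∙∙∙⊡∙
??⊞⊞∙∙∙∙∙
??⊞⊞⊚∙∙∙⊕
??⊞⊞⊞⊞⊞⊞⊞
??⊞⊞⊞⊞⊞⊞⊞
?????????
?????????

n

????⊞∙⊞∙⊞
????⊞∙⊞∙⊞
??⊞⊞⊞∙⊞∙⊞
??∙∙∙∙∙⊡∙
??⊞⊞⊚∙∙∙∙
??⊞⊞∙∙∙∙⊕
??⊞⊞⊞⊞⊞⊞⊞
??⊞⊞⊞⊞⊞⊞⊞
?????????

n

????∙∙∙∙⊞
????⊞∙⊞∙⊞
??⊞⊞⊞∙⊞∙⊞
??⊞⊞⊞∙⊞∙⊞
??∙∙⊚∙∙⊡∙
??⊞⊞∙∙∙∙∙
??⊞⊞∙∙∙∙⊕
??⊞⊞⊞⊞⊞⊞⊞
??⊞⊞⊞⊞⊞⊞⊞

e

???∙∙∙∙⊞⊞
???⊞∙⊞∙⊞⊞
?⊞⊞⊞∙⊞∙⊞⊞
?⊞⊞⊞∙⊞∙⊞⊞
?∙∙∙⊚∙⊡∙∙
?⊞⊞∙∙∙∙∙∙
?⊞⊞∙∙∙∙⊕∙
?⊞⊞⊞⊞⊞⊞⊞⊞
?⊞⊞⊞⊞⊞⊞⊞⊞

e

??∙∙∙∙⊞⊞?
??⊞∙⊞∙⊞⊞?
⊞⊞⊞∙⊞∙⊞⊞⊞
⊞⊞⊞∙⊞∙⊞⊞⊞
∙∙∙∙⊚⊡∙∙⊞
⊞⊞∙∙∙∙∙∙⊞
⊞⊞∙∙∙∙⊕∙⊞
⊞⊞⊞⊞⊞⊞⊞⊞⊞
⊞⊞⊞⊞⊞⊞⊞⊞⊞

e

?∙∙∙∙⊞⊞??
?⊞∙⊞∙⊞⊞??
⊞⊞∙⊞∙⊞⊞⊞⊞
⊞⊞∙⊞∙⊞⊞⊞⊞
∙∙∙∙⊚∙∙⊞⊞
⊞∙∙∙∙∙∙⊞⊞
⊞∙∙∙∙⊕∙⊞⊞
⊞⊞⊞⊞⊞⊞⊞⊞⊞
⊞⊞⊞⊞⊞⊞⊞⊞⊞

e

∙∙∙∙⊞⊞???
⊞∙⊞∙⊞⊞???
⊞∙⊞∙⊞⊞⊞⊞?
⊞∙⊞∙⊞⊞⊞⊞?
∙∙∙⊡⊚∙⊞⊞?
∙∙∙∙∙∙⊞⊞?
∙∙∙∙⊕∙⊞⊞?
⊞⊞⊞⊞⊞⊞⊞⊞?
⊞⊞⊞⊞⊞⊞⊞⊞?

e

∙∙∙⊞⊞???⊞
∙⊞∙⊞⊞???⊞
∙⊞∙⊞⊞⊞⊞?⊞
∙⊞∙⊞⊞⊞⊞?⊞
∙∙⊡∙⊚⊞⊞?⊞
∙∙∙∙∙⊞⊞?⊞
∙∙∙⊕∙⊞⊞?⊞
⊞⊞⊞⊞⊞⊞⊞?⊞
⊞⊞⊞⊞⊞⊞⊞?⊞

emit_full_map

??∙∙∙⊞⊞???
??∙∙∙⊞⊞???
??∙∙∙⊞⊞???
??∙∙∙∙⊞⊞??
??∙∙∙∙⊞⊞??
??∙∙∙∙⊞⊞??
??⊞∙⊞∙⊞⊞??
⊞⊞⊞∙⊞∙⊞⊞⊞⊞
⊞⊞⊞∙⊞∙⊞⊞⊞⊞
∙∙∙∙∙⊡∙⊚⊞⊞
⊞⊞∙∙∙∙∙∙⊞⊞
⊞⊞∙∙∙∙⊕∙⊞⊞
⊞⊞⊞⊞⊞⊞⊞⊞⊞⊞
⊞⊞⊞⊞⊞⊞⊞⊞⊞⊞

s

∙⊞∙⊞⊞???⊞
∙⊞∙⊞⊞⊞⊞?⊞
∙⊞∙⊞⊞⊞⊞?⊞
∙∙⊡∙∙⊞⊞?⊞
∙∙∙∙⊚⊞⊞?⊞
∙∙∙⊕∙⊞⊞?⊞
⊞⊞⊞⊞⊞⊞⊞?⊞
⊞⊞⊞⊞⊞⊞⊞?⊞
????????⊞

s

∙⊞∙⊞⊞⊞⊞?⊞
∙⊞∙⊞⊞⊞⊞?⊞
∙∙⊡∙∙⊞⊞?⊞
∙∙∙∙∙⊞⊞?⊞
∙∙∙⊕⊚⊞⊞?⊞
⊞⊞⊞⊞⊞⊞⊞?⊞
⊞⊞⊞⊞⊞⊞⊞?⊞
????????⊞
????????⊞

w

⊞∙⊞∙⊞⊞⊞⊞?
⊞∙⊞∙⊞⊞⊞⊞?
∙∙∙⊡∙∙⊞⊞?
∙∙∙∙∙∙⊞⊞?
∙∙∙∙⊚∙⊞⊞?
⊞⊞⊞⊞⊞⊞⊞⊞?
⊞⊞⊞⊞⊞⊞⊞⊞?
?????????
?????????

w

⊞⊞∙⊞∙⊞⊞⊞⊞
⊞⊞∙⊞∙⊞⊞⊞⊞
∙∙∙∙⊡∙∙⊞⊞
⊞∙∙∙∙∙∙⊞⊞
⊞∙∙∙⊚⊕∙⊞⊞
⊞⊞⊞⊞⊞⊞⊞⊞⊞
⊞⊞⊞⊞⊞⊞⊞⊞⊞
?????????
?????????

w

⊞⊞⊞∙⊞∙⊞⊞⊞
⊞⊞⊞∙⊞∙⊞⊞⊞
∙∙∙∙∙⊡∙∙⊞
⊞⊞∙∙∙∙∙∙⊞
⊞⊞∙∙⊚∙⊕∙⊞
⊞⊞⊞⊞⊞⊞⊞⊞⊞
⊞⊞⊞⊞⊞⊞⊞⊞⊞
?????????
?????????

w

?⊞⊞⊞∙⊞∙⊞⊞
?⊞⊞⊞∙⊞∙⊞⊞
?∙∙∙∙∙⊡∙∙
?⊞⊞∙∙∙∙∙∙
?⊞⊞∙⊚∙∙⊕∙
?⊞⊞⊞⊞⊞⊞⊞⊞
?⊞⊞⊞⊞⊞⊞⊞⊞
?????????
?????????

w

??⊞⊞⊞∙⊞∙⊞
??⊞⊞⊞∙⊞∙⊞
??∙∙∙∙∙⊡∙
??⊞⊞∙∙∙∙∙
??⊞⊞⊚∙∙∙⊕
??⊞⊞⊞⊞⊞⊞⊞
??⊞⊞⊞⊞⊞⊞⊞
?????????
?????????

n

????⊞∙⊞∙⊞
??⊞⊞⊞∙⊞∙⊞
??⊞⊞⊞∙⊞∙⊞
??∙∙∙∙∙⊡∙
??⊞⊞⊚∙∙∙∙
??⊞⊞∙∙∙∙⊕
??⊞⊞⊞⊞⊞⊞⊞
??⊞⊞⊞⊞⊞⊞⊞
?????????

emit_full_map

??∙∙∙⊞⊞???
??∙∙∙⊞⊞???
??∙∙∙⊞⊞???
??∙∙∙∙⊞⊞??
??∙∙∙∙⊞⊞??
??∙∙∙∙⊞⊞??
??⊞∙⊞∙⊞⊞??
⊞⊞⊞∙⊞∙⊞⊞⊞⊞
⊞⊞⊞∙⊞∙⊞⊞⊞⊞
∙∙∙∙∙⊡∙∙⊞⊞
⊞⊞⊚∙∙∙∙∙⊞⊞
⊞⊞∙∙∙∙⊕∙⊞⊞
⊞⊞⊞⊞⊞⊞⊞⊞⊞⊞
⊞⊞⊞⊞⊞⊞⊞⊞⊞⊞

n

????∙∙∙∙⊞
????⊞∙⊞∙⊞
??⊞⊞⊞∙⊞∙⊞
??⊞⊞⊞∙⊞∙⊞
??∙∙⊚∙∙⊡∙
??⊞⊞∙∙∙∙∙
??⊞⊞∙∙∙∙⊕
??⊞⊞⊞⊞⊞⊞⊞
??⊞⊞⊞⊞⊞⊞⊞

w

?????∙∙∙∙
?????⊞∙⊞∙
??⊞⊞⊞⊞∙⊞∙
??⊞⊞⊞⊞∙⊞∙
??∙∙⊚∙∙∙⊡
??⊞⊞⊞∙∙∙∙
??⊞⊞⊞∙∙∙∙
???⊞⊞⊞⊞⊞⊞
???⊞⊞⊞⊞⊞⊞

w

??????∙∙∙
??????⊞∙⊞
??⊞⊞⊞⊞⊞∙⊞
??⊞⊞⊞⊞⊞∙⊞
??∙∙⊚∙∙∙∙
??⊞⊞⊞⊞∙∙∙
??⊞⊞⊞⊞∙∙∙
????⊞⊞⊞⊞⊞
????⊞⊞⊞⊞⊞

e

?????∙∙∙∙
?????⊞∙⊞∙
?⊞⊞⊞⊞⊞∙⊞∙
?⊞⊞⊞⊞⊞∙⊞∙
?∙∙∙⊚∙∙∙⊡
?⊞⊞⊞⊞∙∙∙∙
?⊞⊞⊞⊞∙∙∙∙
???⊞⊞⊞⊞⊞⊞
???⊞⊞⊞⊞⊞⊞

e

????∙∙∙∙⊞
????⊞∙⊞∙⊞
⊞⊞⊞⊞⊞∙⊞∙⊞
⊞⊞⊞⊞⊞∙⊞∙⊞
∙∙∙∙⊚∙∙⊡∙
⊞⊞⊞⊞∙∙∙∙∙
⊞⊞⊞⊞∙∙∙∙⊕
??⊞⊞⊞⊞⊞⊞⊞
??⊞⊞⊞⊞⊞⊞⊞

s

????⊞∙⊞∙⊞
⊞⊞⊞⊞⊞∙⊞∙⊞
⊞⊞⊞⊞⊞∙⊞∙⊞
∙∙∙∙∙∙∙⊡∙
⊞⊞⊞⊞⊚∙∙∙∙
⊞⊞⊞⊞∙∙∙∙⊕
??⊞⊞⊞⊞⊞⊞⊞
??⊞⊞⊞⊞⊞⊞⊞
?????????

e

???⊞∙⊞∙⊞⊞
⊞⊞⊞⊞∙⊞∙⊞⊞
⊞⊞⊞⊞∙⊞∙⊞⊞
∙∙∙∙∙∙⊡∙∙
⊞⊞⊞∙⊚∙∙∙∙
⊞⊞⊞∙∙∙∙⊕∙
?⊞⊞⊞⊞⊞⊞⊞⊞
?⊞⊞⊞⊞⊞⊞⊞⊞
?????????

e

??⊞∙⊞∙⊞⊞?
⊞⊞⊞∙⊞∙⊞⊞⊞
⊞⊞⊞∙⊞∙⊞⊞⊞
∙∙∙∙∙⊡∙∙⊞
⊞⊞∙∙⊚∙∙∙⊞
⊞⊞∙∙∙∙⊕∙⊞
⊞⊞⊞⊞⊞⊞⊞⊞⊞
⊞⊞⊞⊞⊞⊞⊞⊞⊞
?????????

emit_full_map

????∙∙∙⊞⊞???
????∙∙∙⊞⊞???
????∙∙∙⊞⊞???
????∙∙∙∙⊞⊞??
????∙∙∙∙⊞⊞??
????∙∙∙∙⊞⊞??
????⊞∙⊞∙⊞⊞??
⊞⊞⊞⊞⊞∙⊞∙⊞⊞⊞⊞
⊞⊞⊞⊞⊞∙⊞∙⊞⊞⊞⊞
∙∙∙∙∙∙∙⊡∙∙⊞⊞
⊞⊞⊞⊞∙∙⊚∙∙∙⊞⊞
⊞⊞⊞⊞∙∙∙∙⊕∙⊞⊞
??⊞⊞⊞⊞⊞⊞⊞⊞⊞⊞
??⊞⊞⊞⊞⊞⊞⊞⊞⊞⊞
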